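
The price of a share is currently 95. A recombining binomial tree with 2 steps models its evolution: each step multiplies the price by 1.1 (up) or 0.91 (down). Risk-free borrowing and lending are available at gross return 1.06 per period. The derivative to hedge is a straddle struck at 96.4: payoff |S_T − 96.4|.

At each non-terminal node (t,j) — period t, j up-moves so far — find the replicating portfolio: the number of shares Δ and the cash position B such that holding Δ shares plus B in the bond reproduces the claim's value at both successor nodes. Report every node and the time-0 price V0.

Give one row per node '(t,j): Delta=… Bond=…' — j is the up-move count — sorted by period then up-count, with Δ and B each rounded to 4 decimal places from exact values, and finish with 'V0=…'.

(0,0): Delta=0.5308 Bond=-39.0541
(1,0): Delta=-1.0000 Bond=90.9434
(1,1): Delta=0.8685 Bond=-76.6882
V0=11.3753

Risk-neutral probability p* = (R−d)/(u−d) = (1.06−0.91)/(1.1−0.91) = 0.7895.
Terminal payoffs: V(2,0)=17.7305, V(2,1)=1.3050, V(2,2)=18.5500
Node (1,0) S=86.4500: V=(p*·1.3050+(1−p*)·17.7305)/1.06=4.4934; Δ=(1.3050−17.7305)/(95.0950−78.6695)=-1.0000; B=V−Δ·S=90.9434
Node (1,1) S=104.5000: V=(p*·18.5500+(1−p*)·1.3050)/1.06=14.0750; Δ=(18.5500−1.3050)/(114.9500−95.0950)=0.8685; B=V−Δ·S=-76.6882
Node (0,0) S=95.0000: V=(p*·14.0750+(1−p*)·4.4934)/1.06=11.3753; Δ=(14.0750−4.4934)/(104.5000−86.4500)=0.5308; B=V−Δ·S=-39.0541
Root portfolio cost Δ·95+B reproduces V0=11.3753.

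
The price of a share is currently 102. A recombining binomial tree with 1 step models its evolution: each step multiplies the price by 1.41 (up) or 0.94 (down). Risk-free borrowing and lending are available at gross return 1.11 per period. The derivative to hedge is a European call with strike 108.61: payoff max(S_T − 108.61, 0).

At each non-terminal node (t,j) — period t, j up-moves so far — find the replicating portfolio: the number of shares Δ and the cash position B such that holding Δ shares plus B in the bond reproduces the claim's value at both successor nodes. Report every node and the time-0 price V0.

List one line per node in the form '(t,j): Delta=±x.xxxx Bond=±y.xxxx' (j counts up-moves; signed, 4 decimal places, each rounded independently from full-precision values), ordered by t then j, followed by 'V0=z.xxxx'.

(0,0): Delta=0.7345 Bond=-63.4414
V0=11.4735

Risk-neutral probability p* = (R−d)/(u−d) = (1.11−0.94)/(1.41−0.94) = 0.3617.
Terminal values V(1,·): V(1,0)=0.0000, V(1,1)=35.2100
  t=0,j=0: stock 102.0000 → up 143.8200 (V=35.2100), down 95.8800 (V=0.0000). Price 11.4735; hedge Δ=0.7345, bond B=-63.4414.
Each (Δ,B) replicates both successor values, so the strategy is self-financing and V0 is arbitrage-free.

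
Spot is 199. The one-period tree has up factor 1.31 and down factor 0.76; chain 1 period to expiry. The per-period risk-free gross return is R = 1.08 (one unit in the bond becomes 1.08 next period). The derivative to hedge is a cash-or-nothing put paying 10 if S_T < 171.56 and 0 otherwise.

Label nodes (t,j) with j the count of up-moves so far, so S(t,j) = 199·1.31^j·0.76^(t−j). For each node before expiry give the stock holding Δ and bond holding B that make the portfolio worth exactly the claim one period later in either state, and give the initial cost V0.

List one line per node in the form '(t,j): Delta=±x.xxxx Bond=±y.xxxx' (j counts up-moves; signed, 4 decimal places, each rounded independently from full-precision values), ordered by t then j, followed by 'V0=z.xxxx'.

(0,0): Delta=-0.0914 Bond=22.0539
V0=3.8721

Under the risk-neutral measure, an up-move has probability p* = (R−d)/(u−d) = 0.5818 and values discount at R = 1.08.
Terminal values V(1,·): V(1,0)=10.0000, V(1,1)=0.0000
Node (0,0) S=199.0000: V=(p*·0.0000+(1−p*)·10.0000)/1.08=3.8721; Δ=(0.0000−10.0000)/(260.6900−151.2400)=-0.0914; B=V−Δ·S=22.0539
Check: Δ(0,0)·S0 + B(0,0) = 3.8721 = V0.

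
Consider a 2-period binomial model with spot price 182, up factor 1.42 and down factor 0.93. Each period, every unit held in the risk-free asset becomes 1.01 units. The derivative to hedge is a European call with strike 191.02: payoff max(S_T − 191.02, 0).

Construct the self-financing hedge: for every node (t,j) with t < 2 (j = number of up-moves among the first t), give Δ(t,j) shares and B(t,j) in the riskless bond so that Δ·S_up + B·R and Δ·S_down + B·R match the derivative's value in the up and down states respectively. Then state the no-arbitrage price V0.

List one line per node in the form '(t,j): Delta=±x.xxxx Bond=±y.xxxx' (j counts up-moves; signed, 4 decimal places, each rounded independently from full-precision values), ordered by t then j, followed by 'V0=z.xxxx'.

Since d<R<u, set p* = (R−d)/(u−d) = 0.1633; price each node as the discounted p*-expectation of its children.
Payoff layer (t=2): V(2,0)=0.0000, V(2,1)=49.3292, V(2,2)=175.9648
  t=1,j=0: stock 169.2600 → up 240.3492 (V=49.3292), down 157.4118 (V=0.0000). Price 7.9740; hedge Δ=0.5948, bond B=-92.6978.
  t=1,j=1: stock 258.4400 → up 366.9848 (V=175.9648), down 240.3492 (V=49.3292). Price 69.3113; hedge Δ=1.0000, bond B=-189.1287.
  t=0,j=0: stock 182.0000 → up 258.4400 (V=69.3113), down 169.2600 (V=7.9740). Price 17.8102; hedge Δ=0.6878, bond B=-107.3680.
Each (Δ,B) replicates both successor values, so the strategy is self-financing and V0 is arbitrage-free.

(0,0): Delta=0.6878 Bond=-107.3680
(1,0): Delta=0.5948 Bond=-92.6978
(1,1): Delta=1.0000 Bond=-189.1287
V0=17.8102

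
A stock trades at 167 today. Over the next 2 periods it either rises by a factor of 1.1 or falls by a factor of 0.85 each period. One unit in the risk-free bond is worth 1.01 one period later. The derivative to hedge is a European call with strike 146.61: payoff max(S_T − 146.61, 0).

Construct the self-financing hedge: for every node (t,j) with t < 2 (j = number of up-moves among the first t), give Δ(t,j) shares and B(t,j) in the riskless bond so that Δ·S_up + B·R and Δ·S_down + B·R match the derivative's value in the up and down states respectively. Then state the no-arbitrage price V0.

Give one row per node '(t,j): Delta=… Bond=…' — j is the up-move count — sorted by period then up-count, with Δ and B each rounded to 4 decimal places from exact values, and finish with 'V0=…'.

Under the risk-neutral measure, an up-move has probability p* = (R−d)/(u−d) = 0.6400 and values discount at R = 1.01.
Terminal values V(2,·): V(2,0)=0.0000, V(2,1)=9.5350, V(2,2)=55.4600
  t=1,j=0: stock 141.9500 → up 156.1450 (V=9.5350), down 120.6575 (V=0.0000). Price 6.0420; hedge Δ=0.2687, bond B=-32.0980.
  t=1,j=1: stock 183.7000 → up 202.0700 (V=55.4600), down 156.1450 (V=9.5350). Price 38.5416; hedge Δ=1.0000, bond B=-145.1584.
  t=0,j=0: stock 167.0000 → up 183.7000 (V=38.5416), down 141.9500 (V=6.0420). Price 26.5760; hedge Δ=0.7784, bond B=-103.4224.
Check: Δ(0,0)·S0 + B(0,0) = 26.5760 = V0.

(0,0): Delta=0.7784 Bond=-103.4224
(1,0): Delta=0.2687 Bond=-32.0980
(1,1): Delta=1.0000 Bond=-145.1584
V0=26.5760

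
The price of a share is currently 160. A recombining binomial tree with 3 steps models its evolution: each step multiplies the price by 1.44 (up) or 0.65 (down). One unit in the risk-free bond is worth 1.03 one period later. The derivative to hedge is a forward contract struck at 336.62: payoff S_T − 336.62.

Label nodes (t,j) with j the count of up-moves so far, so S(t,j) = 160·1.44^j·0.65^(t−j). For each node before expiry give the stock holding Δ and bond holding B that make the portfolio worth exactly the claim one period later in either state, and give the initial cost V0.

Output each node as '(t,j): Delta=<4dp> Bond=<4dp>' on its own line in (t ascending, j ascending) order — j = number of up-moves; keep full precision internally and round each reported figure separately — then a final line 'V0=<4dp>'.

(0,0): Delta=1.0000 Bond=-308.0550
(1,0): Delta=1.0000 Bond=-317.2966
(1,1): Delta=1.0000 Bond=-317.2966
(2,0): Delta=1.0000 Bond=-326.8155
(2,1): Delta=1.0000 Bond=-326.8155
(2,2): Delta=1.0000 Bond=-326.8155
V0=-148.0550

Since d<R<u, set p* = (R−d)/(u−d) = 0.4810; price each node as the discounted p*-expectation of its children.
Terminal payoffs: V(3,0)=-292.6800, V(3,1)=-239.2760, V(3,2)=-120.9656, V(3,3)=141.1374
(2,0): S=67.6000. Δ = (V_up−V_dn)/(S_up−S_dn) = (-239.2760−-292.6800)/(97.3440−43.9400) = 1.0000. V = [p*·-239.2760 + (1−p*)·-292.6800]/1.03 = -259.2155. B = V − Δ·S = -326.8155.
(2,1): S=149.7600. Δ = (V_up−V_dn)/(S_up−S_dn) = (-120.9656−-239.2760)/(215.6544−97.3440) = 1.0000. V = [p*·-120.9656 + (1−p*)·-239.2760]/1.03 = -177.0555. B = V − Δ·S = -326.8155.
(2,2): S=331.7760. Δ = (V_up−V_dn)/(S_up−S_dn) = (141.1374−-120.9656)/(477.7574−215.6544) = 1.0000. V = [p*·141.1374 + (1−p*)·-120.9656]/1.03 = 4.9605. B = V − Δ·S = -326.8155.
(1,0): S=104.0000. Δ = (V_up−V_dn)/(S_up−S_dn) = (-177.0555−-259.2155)/(149.7600−67.6000) = 1.0000. V = [p*·-177.0555 + (1−p*)·-259.2155]/1.03 = -213.2966. B = V − Δ·S = -317.2966.
(1,1): S=230.4000. Δ = (V_up−V_dn)/(S_up−S_dn) = (4.9605−-177.0555)/(331.7760−149.7600) = 1.0000. V = [p*·4.9605 + (1−p*)·-177.0555]/1.03 = -86.8966. B = V − Δ·S = -317.2966.
(0,0): S=160.0000. Δ = (V_up−V_dn)/(S_up−S_dn) = (-86.8966−-213.2966)/(230.4000−104.0000) = 1.0000. V = [p*·-86.8966 + (1−p*)·-213.2966]/1.03 = -148.0550. B = V − Δ·S = -308.0550.
Root portfolio cost Δ·160+B reproduces V0=-148.0550.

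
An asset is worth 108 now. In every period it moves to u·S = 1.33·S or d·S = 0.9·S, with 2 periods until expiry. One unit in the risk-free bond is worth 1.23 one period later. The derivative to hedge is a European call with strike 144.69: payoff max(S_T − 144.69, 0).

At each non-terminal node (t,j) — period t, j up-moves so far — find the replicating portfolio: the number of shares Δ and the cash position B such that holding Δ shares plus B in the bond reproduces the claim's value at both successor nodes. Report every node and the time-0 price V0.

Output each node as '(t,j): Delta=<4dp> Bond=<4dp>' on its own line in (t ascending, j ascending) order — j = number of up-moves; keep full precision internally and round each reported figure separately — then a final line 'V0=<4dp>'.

Under the risk-neutral measure, an up-move has probability p* = (R−d)/(u−d) = 0.7674 and values discount at R = 1.23.
Terminal payoffs: V(2,0)=0.0000, V(2,1)=0.0000, V(2,2)=46.3512
(1,0): S=97.2000. Δ = (V_up−V_dn)/(S_up−S_dn) = (0.0000−0.0000)/(129.2760−87.4800) = 0.0000. V = [p*·0.0000 + (1−p*)·0.0000]/1.23 = 0.0000. B = V − Δ·S = 0.0000.
(1,1): S=143.6400. Δ = (V_up−V_dn)/(S_up−S_dn) = (46.3512−0.0000)/(191.0412−129.2760) = 0.7504. V = [p*·46.3512 + (1−p*)·0.0000]/1.23 = 28.9202. B = V − Δ·S = -78.8733.
(0,0): S=108.0000. Δ = (V_up−V_dn)/(S_up−S_dn) = (28.9202−0.0000)/(143.6400−97.2000) = 0.6227. V = [p*·28.9202 + (1−p*)·0.0000]/1.23 = 18.0444. B = V − Δ·S = -49.2119.
Self-financing check: at every node Δ·S+B equals the discounted successor values.

(0,0): Delta=0.6227 Bond=-49.2119
(1,0): Delta=0.0000 Bond=0.0000
(1,1): Delta=0.7504 Bond=-78.8733
V0=18.0444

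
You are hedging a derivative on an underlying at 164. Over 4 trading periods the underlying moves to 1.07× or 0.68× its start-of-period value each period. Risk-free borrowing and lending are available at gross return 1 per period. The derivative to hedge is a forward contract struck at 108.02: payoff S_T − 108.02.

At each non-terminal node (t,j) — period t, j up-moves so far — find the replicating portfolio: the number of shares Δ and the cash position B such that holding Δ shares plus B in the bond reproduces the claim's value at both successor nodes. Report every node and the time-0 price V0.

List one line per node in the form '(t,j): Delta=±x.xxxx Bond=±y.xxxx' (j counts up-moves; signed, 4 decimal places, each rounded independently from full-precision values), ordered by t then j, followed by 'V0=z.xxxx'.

Since d<R<u, set p* = (R−d)/(u−d) = 0.8205; price each node as the discounted p*-expectation of its children.
At expiry t=4: V(4,0)=-72.9545, V(4,1)=-52.8435, V(4,2)=-21.1981, V(4,3)=28.5968, V(4,4)=106.9505
Node (3,0) S=51.5668: V=(p*·-52.8435+(1−p*)·-72.9545)/1=-56.4532; Δ=(-52.8435−-72.9545)/(55.1765−35.0655)=1.0000; B=V−Δ·S=-108.0200
Node (3,1) S=81.1420: V=(p*·-21.1981+(1−p*)·-52.8435)/1=-26.8780; Δ=(-21.1981−-52.8435)/(86.8219−55.1765)=1.0000; B=V−Δ·S=-108.0200
Node (3,2) S=127.6792: V=(p*·28.5968+(1−p*)·-21.1981)/1=19.6592; Δ=(28.5968−-21.1981)/(136.6168−86.8219)=1.0000; B=V−Δ·S=-108.0200
Node (3,3) S=200.9071: V=(p*·106.9505+(1−p*)·28.5968)/1=92.8871; Δ=(106.9505−28.5968)/(214.9705−136.6168)=1.0000; B=V−Δ·S=-108.0200
Node (2,0) S=75.8336: V=(p*·-26.8780+(1−p*)·-56.4532)/1=-32.1864; Δ=(-26.8780−-56.4532)/(81.1420−51.5668)=1.0000; B=V−Δ·S=-108.0200
Node (2,1) S=119.3264: V=(p*·19.6592+(1−p*)·-26.8780)/1=11.3064; Δ=(19.6592−-26.8780)/(127.6792−81.1420)=1.0000; B=V−Δ·S=-108.0200
Node (2,2) S=187.7636: V=(p*·92.8871+(1−p*)·19.6592)/1=79.7436; Δ=(92.8871−19.6592)/(200.9071−127.6792)=1.0000; B=V−Δ·S=-108.0200
Node (1,0) S=111.5200: V=(p*·11.3064+(1−p*)·-32.1864)/1=3.5000; Δ=(11.3064−-32.1864)/(119.3264−75.8336)=1.0000; B=V−Δ·S=-108.0200
Node (1,1) S=175.4800: V=(p*·79.7436+(1−p*)·11.3064)/1=67.4600; Δ=(79.7436−11.3064)/(187.7636−119.3264)=1.0000; B=V−Δ·S=-108.0200
Node (0,0) S=164.0000: V=(p*·67.4600+(1−p*)·3.5000)/1=55.9800; Δ=(67.4600−3.5000)/(175.4800−111.5200)=1.0000; B=V−Δ·S=-108.0200
Check: Δ(0,0)·S0 + B(0,0) = 55.9800 = V0.

(0,0): Delta=1.0000 Bond=-108.0200
(1,0): Delta=1.0000 Bond=-108.0200
(1,1): Delta=1.0000 Bond=-108.0200
(2,0): Delta=1.0000 Bond=-108.0200
(2,1): Delta=1.0000 Bond=-108.0200
(2,2): Delta=1.0000 Bond=-108.0200
(3,0): Delta=1.0000 Bond=-108.0200
(3,1): Delta=1.0000 Bond=-108.0200
(3,2): Delta=1.0000 Bond=-108.0200
(3,3): Delta=1.0000 Bond=-108.0200
V0=55.9800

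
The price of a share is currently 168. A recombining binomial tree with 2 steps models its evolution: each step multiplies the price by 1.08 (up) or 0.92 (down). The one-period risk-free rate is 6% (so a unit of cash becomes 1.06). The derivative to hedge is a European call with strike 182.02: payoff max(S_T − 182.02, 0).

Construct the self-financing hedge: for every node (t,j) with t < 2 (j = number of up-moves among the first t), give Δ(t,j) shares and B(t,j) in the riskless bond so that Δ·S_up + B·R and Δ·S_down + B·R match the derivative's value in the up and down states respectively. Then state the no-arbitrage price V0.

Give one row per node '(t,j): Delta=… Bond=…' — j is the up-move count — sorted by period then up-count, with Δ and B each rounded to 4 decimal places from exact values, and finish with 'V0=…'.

Since d<R<u, set p* = (R−d)/(u−d) = 0.8750; price each node as the discounted p*-expectation of its children.
Terminal values V(2,·): V(2,0)=0.0000, V(2,1)=0.0000, V(2,2)=13.9352
(1,0): S=154.5600. Δ = (V_up−V_dn)/(S_up−S_dn) = (0.0000−0.0000)/(166.9248−142.1952) = 0.0000. V = [p*·0.0000 + (1−p*)·0.0000]/1.06 = 0.0000. B = V − Δ·S = 0.0000.
(1,1): S=181.4400. Δ = (V_up−V_dn)/(S_up−S_dn) = (13.9352−0.0000)/(195.9552−166.9248) = 0.4800. V = [p*·13.9352 + (1−p*)·0.0000]/1.06 = 11.5031. B = V − Δ·S = -75.5919.
(0,0): S=168.0000. Δ = (V_up−V_dn)/(S_up−S_dn) = (11.5031−0.0000)/(181.4400−154.5600) = 0.4279. V = [p*·11.5031 + (1−p*)·0.0000]/1.06 = 9.4955. B = V − Δ·S = -62.3990.
Each (Δ,B) replicates both successor values, so the strategy is self-financing and V0 is arbitrage-free.

(0,0): Delta=0.4279 Bond=-62.3990
(1,0): Delta=0.0000 Bond=0.0000
(1,1): Delta=0.4800 Bond=-75.5919
V0=9.4955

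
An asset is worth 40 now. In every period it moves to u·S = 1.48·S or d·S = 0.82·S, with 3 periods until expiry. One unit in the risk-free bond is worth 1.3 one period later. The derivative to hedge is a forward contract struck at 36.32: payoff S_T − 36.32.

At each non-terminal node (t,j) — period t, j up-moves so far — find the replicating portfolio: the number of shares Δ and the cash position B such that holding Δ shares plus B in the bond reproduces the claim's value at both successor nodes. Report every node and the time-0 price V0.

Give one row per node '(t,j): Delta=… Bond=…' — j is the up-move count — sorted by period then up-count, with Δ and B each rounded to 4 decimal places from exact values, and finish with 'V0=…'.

(0,0): Delta=1.0000 Bond=-16.5316
(1,0): Delta=1.0000 Bond=-21.4911
(1,1): Delta=1.0000 Bond=-21.4911
(2,0): Delta=1.0000 Bond=-27.9385
(2,1): Delta=1.0000 Bond=-27.9385
(2,2): Delta=1.0000 Bond=-27.9385
V0=23.4684

No-arbitrage ⇒ martingale measure with p* = (R−d)/(u−d) = 0.7273.
Payoff layer (t=3): V(3,0)=-14.2653, V(3,1)=3.4861, V(3,2)=35.5251, V(3,3)=93.3517
  t=2,j=0: stock 26.8960 → up 39.8061 (V=3.4861), down 22.0547 (V=-14.2653). Price -1.0425; hedge Δ=1.0000, bond B=-27.9385.
  t=2,j=1: stock 48.5440 → up 71.8451 (V=35.5251), down 39.8061 (V=3.4861). Price 20.6055; hedge Δ=1.0000, bond B=-27.9385.
  t=2,j=2: stock 87.6160 → up 129.6717 (V=93.3517), down 71.8451 (V=35.5251). Price 59.6775; hedge Δ=1.0000, bond B=-27.9385.
  t=1,j=0: stock 32.8000 → up 48.5440 (V=20.6055), down 26.8960 (V=-1.0425). Price 11.3089; hedge Δ=1.0000, bond B=-21.4911.
  t=1,j=1: stock 59.2000 → up 87.6160 (V=59.6775), down 48.5440 (V=20.6055). Price 37.7089; hedge Δ=1.0000, bond B=-21.4911.
  t=0,j=0: stock 40.0000 → up 59.2000 (V=37.7089), down 32.8000 (V=11.3089). Price 23.4684; hedge Δ=1.0000, bond B=-16.5316.
Each (Δ,B) replicates both successor values, so the strategy is self-financing and V0 is arbitrage-free.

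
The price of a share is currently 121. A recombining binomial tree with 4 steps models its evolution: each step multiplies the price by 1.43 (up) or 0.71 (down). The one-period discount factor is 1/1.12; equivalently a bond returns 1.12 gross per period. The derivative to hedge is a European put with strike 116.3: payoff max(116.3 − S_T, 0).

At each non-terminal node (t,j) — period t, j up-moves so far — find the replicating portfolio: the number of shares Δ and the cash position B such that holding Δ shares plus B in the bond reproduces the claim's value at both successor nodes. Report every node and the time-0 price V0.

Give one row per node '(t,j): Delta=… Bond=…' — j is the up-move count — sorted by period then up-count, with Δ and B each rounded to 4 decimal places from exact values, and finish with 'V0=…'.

Risk-neutral probability p* = (R−d)/(u−d) = (1.12−0.71)/(1.43−0.71) = 0.5694.
Payoff layer (t=4): V(4,0)=85.5519, V(4,1)=54.3707, V(4,2)=0.0000, V(4,3)=0.0000, V(4,4)=0.0000
Node (3,0) S=43.3072: V=(p*·54.3707+(1−p*)·85.5519)/1.12=60.5321; Δ=(54.3707−85.5519)/(61.9293−30.7481)=-1.0000; B=V−Δ·S=103.8393
Node (3,1) S=87.2244: V=(p*·0.0000+(1−p*)·54.3707)/1.12=20.9014; Δ=(0.0000−54.3707)/(124.7309−61.9293)=-0.8658; B=V−Δ·S=96.4162
Node (3,2) S=175.6774: V=(p*·0.0000+(1−p*)·0.0000)/1.12=0.0000; Δ=(0.0000−0.0000)/(251.2186−124.7309)=0.0000; B=V−Δ·S=0.0000
Node (3,3) S=353.8290: V=(p*·0.0000+(1−p*)·0.0000)/1.12=0.0000; Δ=(0.0000−0.0000)/(505.9755−251.2186)=0.0000; B=V−Δ·S=0.0000
Node (2,0) S=60.9961: V=(p*·20.9014+(1−p*)·60.5321)/1.12=33.8970; Δ=(20.9014−60.5321)/(87.2244−43.3072)=-0.9024; B=V−Δ·S=88.9395
Node (2,1) S=122.8513: V=(p*·0.0000+(1−p*)·20.9014)/1.12=8.0350; Δ=(0.0000−20.9014)/(175.6774−87.2244)=-0.2363; B=V−Δ·S=37.0648
Node (2,2) S=247.4329: V=(p*·0.0000+(1−p*)·0.0000)/1.12=0.0000; Δ=(0.0000−0.0000)/(353.8290−175.6774)=0.0000; B=V−Δ·S=0.0000
Node (1,0) S=85.9100: V=(p*·8.0350+(1−p*)·33.8970)/1.12=17.1161; Δ=(8.0350−33.8970)/(122.8513−60.9961)=-0.4181; B=V−Δ·S=53.0355
Node (1,1) S=173.0300: V=(p*·0.0000+(1−p*)·8.0350)/1.12=3.0889; Δ=(0.0000−8.0350)/(247.4329−122.8513)=-0.0645; B=V−Δ·S=14.2486
Node (0,0) S=121.0000: V=(p*·3.0889+(1−p*)·17.1161)/1.12=8.1503; Δ=(3.0889−17.1161)/(173.0300−85.9100)=-0.1610; B=V−Δ·S=27.6326
Self-financing check: at every node Δ·S+B equals the discounted successor values.

(0,0): Delta=-0.1610 Bond=27.6326
(1,0): Delta=-0.4181 Bond=53.0355
(1,1): Delta=-0.0645 Bond=14.2486
(2,0): Delta=-0.9024 Bond=88.9395
(2,1): Delta=-0.2363 Bond=37.0648
(2,2): Delta=0.0000 Bond=0.0000
(3,0): Delta=-1.0000 Bond=103.8393
(3,1): Delta=-0.8658 Bond=96.4162
(3,2): Delta=0.0000 Bond=0.0000
(3,3): Delta=0.0000 Bond=0.0000
V0=8.1503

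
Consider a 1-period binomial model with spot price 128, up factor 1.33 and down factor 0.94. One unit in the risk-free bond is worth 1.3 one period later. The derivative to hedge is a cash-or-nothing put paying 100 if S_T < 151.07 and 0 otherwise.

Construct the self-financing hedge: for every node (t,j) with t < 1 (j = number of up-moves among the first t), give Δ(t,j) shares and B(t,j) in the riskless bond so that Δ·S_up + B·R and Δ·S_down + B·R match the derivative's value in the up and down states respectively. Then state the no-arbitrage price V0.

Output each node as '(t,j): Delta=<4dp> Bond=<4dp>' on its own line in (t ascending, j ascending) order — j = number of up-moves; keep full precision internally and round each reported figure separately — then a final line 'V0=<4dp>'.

(0,0): Delta=-2.0032 Bond=262.3274
V0=5.9172

The replicating-portfolio and risk-neutral prices coincide; use p* = (1.3−0.94)/(1.33−0.94) = 0.9231 for the latter.
Terminal values V(1,·): V(1,0)=100.0000, V(1,1)=0.0000
Node (0,0) S=128.0000: V=(p*·0.0000+(1−p*)·100.0000)/1.3=5.9172; Δ=(0.0000−100.0000)/(170.2400−120.3200)=-2.0032; B=V−Δ·S=262.3274
Each (Δ,B) replicates both successor values, so the strategy is self-financing and V0 is arbitrage-free.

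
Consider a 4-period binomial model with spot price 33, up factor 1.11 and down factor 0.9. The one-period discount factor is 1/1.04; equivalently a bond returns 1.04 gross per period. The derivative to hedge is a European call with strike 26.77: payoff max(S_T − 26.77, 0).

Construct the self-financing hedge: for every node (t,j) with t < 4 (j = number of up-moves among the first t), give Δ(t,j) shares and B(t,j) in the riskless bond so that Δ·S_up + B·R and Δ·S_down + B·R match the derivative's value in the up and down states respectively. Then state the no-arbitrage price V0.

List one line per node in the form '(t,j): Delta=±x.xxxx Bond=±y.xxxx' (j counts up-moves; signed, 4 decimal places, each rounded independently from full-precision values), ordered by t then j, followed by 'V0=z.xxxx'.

Since d<R<u, set p* = (R−d)/(u−d) = 0.6667; price each node as the discounted p*-expectation of its children.
Payoff layer (t=4): V(4,0)=0.0000, V(4,1)=0.0000, V(4,2)=6.1640, V(4,3)=13.8486, V(4,4)=23.3263
  t=3,j=0: stock 24.0570 → up 26.7033 (V=0.0000), down 21.6513 (V=0.0000). Price 0.0000; hedge Δ=0.0000, bond B=0.0000.
  t=3,j=1: stock 29.6703 → up 32.9340 (V=6.1640), down 26.7033 (V=0.0000). Price 3.9513; hedge Δ=0.9893, bond B=-25.4012.
  t=3,j=2: stock 36.5934 → up 40.6186 (V=13.8486), down 32.9340 (V=6.1640). Price 10.8530; hedge Δ=1.0000, bond B=-25.7404.
  t=3,j=3: stock 45.1318 → up 50.0963 (V=23.3263), down 40.6186 (V=13.8486). Price 19.3914; hedge Δ=1.0000, bond B=-25.7404.
  t=2,j=0: stock 26.7300 → up 29.6703 (V=3.9513), down 24.0570 (V=0.0000). Price 2.5329; hedge Δ=0.7039, bond B=-16.2828.
  t=2,j=1: stock 32.9670 → up 36.5934 (V=10.8530), down 29.6703 (V=3.9513). Price 8.2235; hedge Δ=0.9969, bond B=-24.6417.
  t=2,j=2: stock 40.6593 → up 45.1318 (V=19.3914), down 36.5934 (V=10.8530). Price 15.9089; hedge Δ=1.0000, bond B=-24.7504.
  t=1,j=0: stock 29.7000 → up 32.9670 (V=8.2235), down 26.7300 (V=2.5329). Price 6.0833; hedge Δ=0.9124, bond B=-21.0148.
  t=1,j=1: stock 36.6300 → up 40.6593 (V=15.9089), down 32.9670 (V=8.2235). Price 12.8338; hedge Δ=0.9991, bond B=-23.7636.
  t=0,j=0: stock 33.0000 → up 36.6300 (V=12.8338), down 29.7000 (V=6.0833). Price 10.1765; hedge Δ=0.9741, bond B=-21.9686.
Root portfolio cost Δ·33+B reproduces V0=10.1765.

(0,0): Delta=0.9741 Bond=-21.9686
(1,0): Delta=0.9124 Bond=-21.0148
(1,1): Delta=0.9991 Bond=-23.7636
(2,0): Delta=0.7039 Bond=-16.2828
(2,1): Delta=0.9969 Bond=-24.6417
(2,2): Delta=1.0000 Bond=-24.7504
(3,0): Delta=0.0000 Bond=0.0000
(3,1): Delta=0.9893 Bond=-25.4012
(3,2): Delta=1.0000 Bond=-25.7404
(3,3): Delta=1.0000 Bond=-25.7404
V0=10.1765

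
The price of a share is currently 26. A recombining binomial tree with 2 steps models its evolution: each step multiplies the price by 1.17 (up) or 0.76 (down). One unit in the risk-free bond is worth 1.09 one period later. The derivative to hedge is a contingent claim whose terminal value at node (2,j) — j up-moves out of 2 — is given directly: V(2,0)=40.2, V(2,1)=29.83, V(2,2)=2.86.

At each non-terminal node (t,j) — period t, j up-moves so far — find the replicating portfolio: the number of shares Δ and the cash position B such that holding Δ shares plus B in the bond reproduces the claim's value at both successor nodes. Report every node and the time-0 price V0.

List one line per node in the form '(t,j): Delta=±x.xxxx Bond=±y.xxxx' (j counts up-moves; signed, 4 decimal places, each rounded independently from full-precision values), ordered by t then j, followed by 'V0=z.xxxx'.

The replicating-portfolio and risk-neutral prices coincide; use p* = (1.09−0.76)/(1.17−0.76) = 0.8049 for the latter.
At expiry t=2: V(2,0)=40.2000, V(2,1)=29.8300, V(2,2)=2.8600
  t=1,j=0: stock 19.7600 → up 23.1192 (V=29.8300), down 15.0176 (V=40.2000). Price 29.2233; hedge Δ=-1.2800, bond B=54.5160.
  t=1,j=1: stock 30.4200 → up 35.5914 (V=2.8600), down 23.1192 (V=29.8300). Price 7.4518; hedge Δ=-2.1624, bond B=73.2323.
  t=0,j=0: stock 26.0000 → up 30.4200 (V=7.4518), down 19.7600 (V=29.2233). Price 10.7338; hedge Δ=-2.0424, bond B=63.8351.
The time-0 hedge costs 10.7338, which is the no-arbitrage price.

(0,0): Delta=-2.0424 Bond=63.8351
(1,0): Delta=-1.2800 Bond=54.5160
(1,1): Delta=-2.1624 Bond=73.2323
V0=10.7338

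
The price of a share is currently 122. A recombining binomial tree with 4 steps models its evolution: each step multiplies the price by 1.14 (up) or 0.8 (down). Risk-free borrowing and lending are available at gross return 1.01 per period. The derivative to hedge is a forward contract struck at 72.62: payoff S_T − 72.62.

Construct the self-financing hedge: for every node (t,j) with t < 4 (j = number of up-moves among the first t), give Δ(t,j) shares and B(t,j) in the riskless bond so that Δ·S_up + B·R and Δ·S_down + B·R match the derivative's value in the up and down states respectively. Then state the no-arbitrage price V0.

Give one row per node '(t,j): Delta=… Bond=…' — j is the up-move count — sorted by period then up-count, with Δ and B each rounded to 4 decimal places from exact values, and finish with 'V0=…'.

The replicating-portfolio and risk-neutral prices coincide; use p* = (1.01−0.8)/(1.14−0.8) = 0.6176 for the latter.
Payoff layer (t=4): V(4,0)=-22.6488, V(4,1)=-1.4110, V(4,2)=28.8528, V(4,3)=71.9787, V(4,4)=133.4331
  t=3,j=0: stock 62.4640 → up 71.2090 (V=-1.4110), down 49.9712 (V=-22.6488). Price -9.4370; hedge Δ=1.0000, bond B=-71.9010.
  t=3,j=1: stock 89.0112 → up 101.4728 (V=28.8528), down 71.2090 (V=-1.4110). Price 17.1102; hedge Δ=1.0000, bond B=-71.9010.
  t=3,j=2: stock 126.8410 → up 144.5987 (V=71.9787), down 101.4728 (V=28.8528). Price 54.9400; hedge Δ=1.0000, bond B=-71.9010.
  t=3,j=3: stock 180.7484 → up 206.0531 (V=133.4331), down 144.5987 (V=71.9787). Price 108.8474; hedge Δ=1.0000, bond B=-71.9010.
  t=2,j=0: stock 78.0800 → up 89.0112 (V=17.1102), down 62.4640 (V=-9.4370). Price 6.8909; hedge Δ=1.0000, bond B=-71.1891.
  t=2,j=1: stock 111.2640 → up 126.8410 (V=54.9400), down 89.0112 (V=17.1102). Price 40.0749; hedge Δ=1.0000, bond B=-71.1891.
  t=2,j=2: stock 158.5512 → up 180.7484 (V=108.8474), down 126.8410 (V=54.9400). Price 87.3621; hedge Δ=1.0000, bond B=-71.1891.
  t=1,j=0: stock 97.6000 → up 111.2640 (V=40.0749), down 78.0800 (V=6.8909). Price 27.1157; hedge Δ=1.0000, bond B=-70.4843.
  t=1,j=1: stock 139.0800 → up 158.5512 (V=87.3621), down 111.2640 (V=40.0749). Price 68.5957; hedge Δ=1.0000, bond B=-70.4843.
  t=0,j=0: stock 122.0000 → up 139.0800 (V=68.5957), down 97.6000 (V=27.1157). Price 52.2136; hedge Δ=1.0000, bond B=-69.7864.
Self-financing check: at every node Δ·S+B equals the discounted successor values.

(0,0): Delta=1.0000 Bond=-69.7864
(1,0): Delta=1.0000 Bond=-70.4843
(1,1): Delta=1.0000 Bond=-70.4843
(2,0): Delta=1.0000 Bond=-71.1891
(2,1): Delta=1.0000 Bond=-71.1891
(2,2): Delta=1.0000 Bond=-71.1891
(3,0): Delta=1.0000 Bond=-71.9010
(3,1): Delta=1.0000 Bond=-71.9010
(3,2): Delta=1.0000 Bond=-71.9010
(3,3): Delta=1.0000 Bond=-71.9010
V0=52.2136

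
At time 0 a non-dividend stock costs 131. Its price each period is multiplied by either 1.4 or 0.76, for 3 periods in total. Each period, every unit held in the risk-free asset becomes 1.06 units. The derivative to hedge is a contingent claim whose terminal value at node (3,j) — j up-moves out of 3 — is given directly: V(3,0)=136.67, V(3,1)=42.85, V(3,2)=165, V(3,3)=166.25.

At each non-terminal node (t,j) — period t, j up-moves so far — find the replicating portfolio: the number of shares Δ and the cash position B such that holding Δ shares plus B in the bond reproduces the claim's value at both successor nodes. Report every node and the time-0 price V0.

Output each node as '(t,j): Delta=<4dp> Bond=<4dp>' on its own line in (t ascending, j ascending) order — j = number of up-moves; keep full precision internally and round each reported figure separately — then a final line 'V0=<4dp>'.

Risk-neutral probability p* = (R−d)/(u−d) = (1.06−0.76)/(1.4−0.76) = 0.4688.
Terminal payoffs: V(3,0)=136.6700, V(3,1)=42.8500, V(3,2)=165.0000, V(3,3)=166.2500
(2,0): S=75.6656. Δ = (V_up−V_dn)/(S_up−S_dn) = (42.8500−136.6700)/(105.9318−57.5059) = -1.9374. V = [p*·42.8500 + (1−p*)·136.6700]/1.06 = 87.4452. B = V − Δ·S = 234.0389.
(2,1): S=139.3840. Δ = (V_up−V_dn)/(S_up−S_dn) = (165.0000−42.8500)/(195.1376−105.9318) = 1.3693. V = [p*·165.0000 + (1−p*)·42.8500]/1.06 = 94.4413. B = V − Δ·S = -96.4180.
(2,2): S=256.7600. Δ = (V_up−V_dn)/(S_up−S_dn) = (166.2500−165.0000)/(359.4640−195.1376) = 0.0076. V = [p*·166.2500 + (1−p*)·165.0000]/1.06 = 156.2131. B = V − Δ·S = 154.2600.
(1,0): S=99.5600. Δ = (V_up−V_dn)/(S_up−S_dn) = (94.4413−87.4452)/(139.3840−75.6656) = 0.1098. V = [p*·94.4413 + (1−p*)·87.4452]/1.06 = 85.5893. B = V − Δ·S = 74.6578.
(1,1): S=183.4000. Δ = (V_up−V_dn)/(S_up−S_dn) = (156.2131−94.4413)/(256.7600−139.3840) = 0.5263. V = [p*·156.2131 + (1−p*)·94.4413]/1.06 = 116.4121. B = V − Δ·S = 19.8937.
(0,0): S=131.0000. Δ = (V_up−V_dn)/(S_up−S_dn) = (116.4121−85.5893)/(183.4000−99.5600) = 0.3676. V = [p*·116.4121 + (1−p*)·85.5893]/1.06 = 94.3750. B = V − Δ·S = 46.2142.
The time-0 hedge costs 94.3750, which is the no-arbitrage price.

(0,0): Delta=0.3676 Bond=46.2142
(1,0): Delta=0.1098 Bond=74.6578
(1,1): Delta=0.5263 Bond=19.8937
(2,0): Delta=-1.9374 Bond=234.0389
(2,1): Delta=1.3693 Bond=-96.4180
(2,2): Delta=0.0076 Bond=154.2600
V0=94.3750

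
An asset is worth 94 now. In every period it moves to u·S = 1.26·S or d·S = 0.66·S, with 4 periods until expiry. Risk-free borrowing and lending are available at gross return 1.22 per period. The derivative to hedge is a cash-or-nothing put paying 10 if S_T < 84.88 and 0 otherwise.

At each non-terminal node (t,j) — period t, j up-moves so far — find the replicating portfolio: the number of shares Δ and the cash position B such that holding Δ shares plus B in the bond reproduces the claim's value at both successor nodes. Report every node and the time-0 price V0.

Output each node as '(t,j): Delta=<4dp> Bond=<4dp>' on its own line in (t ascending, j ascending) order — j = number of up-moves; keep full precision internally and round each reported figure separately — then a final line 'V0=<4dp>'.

No-arbitrage ⇒ martingale measure with p* = (R−d)/(u−d) = 0.9333.
Payoff layer (t=4): V(4,0)=10.0000, V(4,1)=10.0000, V(4,2)=10.0000, V(4,3)=0.0000, V(4,4)=0.0000
(3,0): S=27.0246. Δ = (V_up−V_dn)/(S_up−S_dn) = (10.0000−10.0000)/(34.0510−17.8363) = 0.0000. V = [p*·10.0000 + (1−p*)·10.0000]/1.22 = 8.1967. B = V − Δ·S = 8.1967.
(3,1): S=51.5925. Δ = (V_up−V_dn)/(S_up−S_dn) = (10.0000−10.0000)/(65.0065−34.0510) = 0.0000. V = [p*·10.0000 + (1−p*)·10.0000]/1.22 = 8.1967. B = V − Δ·S = 8.1967.
(3,2): S=98.4947. Δ = (V_up−V_dn)/(S_up−S_dn) = (0.0000−10.0000)/(124.1033−65.0065) = -0.1692. V = [p*·0.0000 + (1−p*)·10.0000]/1.22 = 0.5464. B = V − Δ·S = 17.2131.
(3,3): S=188.0353. Δ = (V_up−V_dn)/(S_up−S_dn) = (0.0000−0.0000)/(236.9245−124.1033) = 0.0000. V = [p*·0.0000 + (1−p*)·0.0000]/1.22 = 0.0000. B = V − Δ·S = 0.0000.
(2,0): S=40.9464. Δ = (V_up−V_dn)/(S_up−S_dn) = (8.1967−8.1967)/(51.5925−27.0246) = 0.0000. V = [p*·8.1967 + (1−p*)·8.1967]/1.22 = 6.7186. B = V − Δ·S = 6.7186.
(2,1): S=78.1704. Δ = (V_up−V_dn)/(S_up−S_dn) = (0.5464−8.1967)/(98.4947−51.5925) = -0.1631. V = [p*·0.5464 + (1−p*)·8.1967]/1.22 = 0.8660. B = V − Δ·S = 13.6164.
(2,2): S=149.2344. Δ = (V_up−V_dn)/(S_up−S_dn) = (0.0000−0.5464)/(188.0353−98.4947) = -0.0061. V = [p*·0.0000 + (1−p*)·0.5464]/1.22 = 0.0299. B = V − Δ·S = 0.9406.
(1,0): S=62.0400. Δ = (V_up−V_dn)/(S_up−S_dn) = (0.8660−6.7186)/(78.1704−40.9464) = -0.1572. V = [p*·0.8660 + (1−p*)·6.7186]/1.22 = 1.0296. B = V − Δ·S = 10.7841.
(1,1): S=118.4400. Δ = (V_up−V_dn)/(S_up−S_dn) = (0.0299−0.8660)/(149.2344−78.1704) = -0.0118. V = [p*·0.0299 + (1−p*)·0.8660]/1.22 = 0.0702. B = V − Δ·S = 1.4637.
(0,0): S=94.0000. Δ = (V_up−V_dn)/(S_up−S_dn) = (0.0702−1.0296)/(118.4400−62.0400) = -0.0170. V = [p*·0.0702 + (1−p*)·1.0296]/1.22 = 0.1099. B = V − Δ·S = 1.7090.
Check: Δ(0,0)·S0 + B(0,0) = 0.1099 = V0.

(0,0): Delta=-0.0170 Bond=1.7090
(1,0): Delta=-0.1572 Bond=10.7841
(1,1): Delta=-0.0118 Bond=1.4637
(2,0): Delta=0.0000 Bond=6.7186
(2,1): Delta=-0.1631 Bond=13.6164
(2,2): Delta=-0.0061 Bond=0.9406
(3,0): Delta=0.0000 Bond=8.1967
(3,1): Delta=0.0000 Bond=8.1967
(3,2): Delta=-0.1692 Bond=17.2131
(3,3): Delta=0.0000 Bond=0.0000
V0=0.1099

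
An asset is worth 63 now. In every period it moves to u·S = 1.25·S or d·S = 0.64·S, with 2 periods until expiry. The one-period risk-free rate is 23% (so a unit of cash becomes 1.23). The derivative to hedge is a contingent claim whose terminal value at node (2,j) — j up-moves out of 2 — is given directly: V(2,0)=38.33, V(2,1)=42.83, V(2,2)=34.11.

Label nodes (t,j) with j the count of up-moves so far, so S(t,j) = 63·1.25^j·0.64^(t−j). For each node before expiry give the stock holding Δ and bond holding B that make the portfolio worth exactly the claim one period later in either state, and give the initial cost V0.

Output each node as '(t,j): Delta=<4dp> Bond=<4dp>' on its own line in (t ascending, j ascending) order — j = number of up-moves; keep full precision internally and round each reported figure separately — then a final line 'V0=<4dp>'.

The replicating-portfolio and risk-neutral prices coincide; use p* = (1.23−0.64)/(1.25−0.64) = 0.9672 for the latter.
Terminal values V(2,·): V(2,0)=38.3300, V(2,1)=42.8300, V(2,2)=34.1100
(1,0): S=40.3200. Δ = (V_up−V_dn)/(S_up−S_dn) = (42.8300−38.3300)/(50.4000−25.8048) = 0.1830. V = [p*·42.8300 + (1−p*)·38.3300]/1.23 = 34.7012. B = V − Δ·S = 27.3241.
(1,1): S=78.7500. Δ = (V_up−V_dn)/(S_up−S_dn) = (34.1100−42.8300)/(98.4375−50.4000) = -0.1815. V = [p*·34.1100 + (1−p*)·42.8300]/1.23 = 27.9641. B = V − Δ·S = 42.2592.
(0,0): S=63.0000. Δ = (V_up−V_dn)/(S_up−S_dn) = (27.9641−34.7012)/(78.7500−40.3200) = -0.1753. V = [p*·27.9641 + (1−p*)·34.7012]/1.23 = 22.9147. B = V − Δ·S = 33.9590.
Each (Δ,B) replicates both successor values, so the strategy is self-financing and V0 is arbitrage-free.

(0,0): Delta=-0.1753 Bond=33.9590
(1,0): Delta=0.1830 Bond=27.3241
(1,1): Delta=-0.1815 Bond=42.2592
V0=22.9147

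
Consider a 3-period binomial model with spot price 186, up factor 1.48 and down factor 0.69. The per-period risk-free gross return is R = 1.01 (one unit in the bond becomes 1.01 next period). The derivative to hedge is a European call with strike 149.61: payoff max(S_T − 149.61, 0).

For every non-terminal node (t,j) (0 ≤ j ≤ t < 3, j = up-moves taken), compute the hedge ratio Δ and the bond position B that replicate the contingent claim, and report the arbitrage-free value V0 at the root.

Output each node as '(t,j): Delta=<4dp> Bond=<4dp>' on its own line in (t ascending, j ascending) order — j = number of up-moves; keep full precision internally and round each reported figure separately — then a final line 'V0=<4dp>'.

(0,0): Delta=0.7752 Bond=-77.5568
(1,0): Delta=0.5202 Bond=-45.6087
(1,1): Delta=0.9498 Bond=-126.3952
(2,0): Delta=0.0000 Bond=0.0000
(2,1): Delta=0.8764 Bond=-113.7224
(2,2): Delta=1.0000 Bond=-148.1287
V0=66.6232

Under the risk-neutral measure, an up-move has probability p* = (R−d)/(u−d) = 0.4051 and values discount at R = 1.01.
Terminal payoffs: V(3,0)=0.0000, V(3,1)=0.0000, V(3,2)=131.5059, V(3,3)=453.3633
(2,0): S=88.5546. Δ = (V_up−V_dn)/(S_up−S_dn) = (0.0000−0.0000)/(131.0608−61.1027) = 0.0000. V = [p*·0.0000 + (1−p*)·0.0000]/1.01 = 0.0000. B = V − Δ·S = 0.0000.
(2,1): S=189.9432. Δ = (V_up−V_dn)/(S_up−S_dn) = (131.5059−0.0000)/(281.1159−131.0608) = 0.8764. V = [p*·131.5059 + (1−p*)·0.0000]/1.01 = 52.7408. B = V − Δ·S = -113.7224.
(2,2): S=407.4144. Δ = (V_up−V_dn)/(S_up−S_dn) = (453.3633−131.5059)/(602.9733−281.1159) = 1.0000. V = [p*·453.3633 + (1−p*)·131.5059]/1.01 = 259.2857. B = V − Δ·S = -148.1287.
(1,0): S=128.3400. Δ = (V_up−V_dn)/(S_up−S_dn) = (52.7408−0.0000)/(189.9432−88.5546) = 0.5202. V = [p*·52.7408 + (1−p*)·0.0000]/1.01 = 21.1519. B = V − Δ·S = -45.6087.
(1,1): S=275.2800. Δ = (V_up−V_dn)/(S_up−S_dn) = (259.2857−52.7408)/(407.4144−189.9432) = 0.9498. V = [p*·259.2857 + (1−p*)·52.7408]/1.01 = 135.0540. B = V − Δ·S = -126.3952.
(0,0): S=186.0000. Δ = (V_up−V_dn)/(S_up−S_dn) = (135.0540−21.1519)/(275.2800−128.3400) = 0.7752. V = [p*·135.0540 + (1−p*)·21.1519]/1.01 = 66.6232. B = V − Δ·S = -77.5568.
Check: Δ(0,0)·S0 + B(0,0) = 66.6232 = V0.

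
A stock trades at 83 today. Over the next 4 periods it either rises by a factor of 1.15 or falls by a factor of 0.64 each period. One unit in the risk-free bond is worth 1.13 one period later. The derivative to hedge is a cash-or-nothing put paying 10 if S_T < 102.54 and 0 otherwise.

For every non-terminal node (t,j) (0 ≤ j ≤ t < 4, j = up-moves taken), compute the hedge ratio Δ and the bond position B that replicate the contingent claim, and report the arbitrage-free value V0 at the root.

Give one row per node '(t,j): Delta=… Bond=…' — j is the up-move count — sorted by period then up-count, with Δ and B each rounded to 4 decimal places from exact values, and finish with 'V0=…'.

Under the risk-neutral measure, an up-move has probability p* = (R−d)/(u−d) = 0.9608 and values discount at R = 1.13.
At expiry t=4: V(4,0)=10.0000, V(4,1)=10.0000, V(4,2)=10.0000, V(4,3)=10.0000, V(4,4)=0.0000
(3,0): S=21.7580. Δ = (V_up−V_dn)/(S_up−S_dn) = (10.0000−10.0000)/(25.0216−13.9251) = 0.0000. V = [p*·10.0000 + (1−p*)·10.0000]/1.13 = 8.8496. B = V − Δ·S = 8.8496.
(3,1): S=39.0963. Δ = (V_up−V_dn)/(S_up−S_dn) = (10.0000−10.0000)/(44.9608−25.0216) = 0.0000. V = [p*·10.0000 + (1−p*)·10.0000]/1.13 = 8.8496. B = V − Δ·S = 8.8496.
(3,2): S=70.2512. Δ = (V_up−V_dn)/(S_up−S_dn) = (10.0000−10.0000)/(80.7889−44.9608) = 0.0000. V = [p*·10.0000 + (1−p*)·10.0000]/1.13 = 8.8496. B = V − Δ·S = 8.8496.
(3,3): S=126.2326. Δ = (V_up−V_dn)/(S_up−S_dn) = (0.0000−10.0000)/(145.1675−80.7889) = -0.1553. V = [p*·0.0000 + (1−p*)·10.0000]/1.13 = 0.3470. B = V − Δ·S = 19.9549.
(2,0): S=33.9968. Δ = (V_up−V_dn)/(S_up−S_dn) = (8.8496−8.8496)/(39.0963−21.7580) = 0.0000. V = [p*·8.8496 + (1−p*)·8.8496]/1.13 = 7.8315. B = V − Δ·S = 7.8315.
(2,1): S=61.0880. Δ = (V_up−V_dn)/(S_up−S_dn) = (8.8496−8.8496)/(70.2512−39.0963) = 0.0000. V = [p*·8.8496 + (1−p*)·8.8496]/1.13 = 7.8315. B = V − Δ·S = 7.8315.
(2,2): S=109.7675. Δ = (V_up−V_dn)/(S_up−S_dn) = (0.3470−8.8496)/(126.2326−70.2512) = -0.1519. V = [p*·0.3470 + (1−p*)·8.8496]/1.13 = 0.6022. B = V − Δ·S = 17.2738.
(1,0): S=53.1200. Δ = (V_up−V_dn)/(S_up−S_dn) = (7.8315−7.8315)/(61.0880−33.9968) = 0.0000. V = [p*·7.8315 + (1−p*)·7.8315]/1.13 = 6.9305. B = V − Δ·S = 6.9305.
(1,1): S=95.4500. Δ = (V_up−V_dn)/(S_up−S_dn) = (0.6022−7.8315)/(109.7675−61.0880) = -0.1485. V = [p*·0.6022 + (1−p*)·7.8315]/1.13 = 0.7838. B = V − Δ·S = 14.9589.
(0,0): S=83.0000. Δ = (V_up−V_dn)/(S_up−S_dn) = (0.7838−6.9305)/(95.4500−53.1200) = -0.1452. V = [p*·0.7838 + (1−p*)·6.9305]/1.13 = 0.9069. B = V − Δ·S = 12.9593.
Self-financing check: at every node Δ·S+B equals the discounted successor values.

(0,0): Delta=-0.1452 Bond=12.9593
(1,0): Delta=0.0000 Bond=6.9305
(1,1): Delta=-0.1485 Bond=14.9589
(2,0): Delta=0.0000 Bond=7.8315
(2,1): Delta=0.0000 Bond=7.8315
(2,2): Delta=-0.1519 Bond=17.2738
(3,0): Delta=0.0000 Bond=8.8496
(3,1): Delta=0.0000 Bond=8.8496
(3,2): Delta=0.0000 Bond=8.8496
(3,3): Delta=-0.1553 Bond=19.9549
V0=0.9069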